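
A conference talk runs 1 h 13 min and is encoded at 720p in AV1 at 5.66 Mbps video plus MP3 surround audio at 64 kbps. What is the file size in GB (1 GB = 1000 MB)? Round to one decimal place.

1 h 13 min = 73 min = 4380 s
Audio: 64 kbps = 0.064 Mbps.
Total bitrate: 5.66 + 0.064 = 5.724 Mbps.
Stream data: 5.724 Mbps × 4380 s = 25071.1 Mb.
25,071 Mb ÷ 8 = 3,134 MB → 3.134 GB.

3.1 GB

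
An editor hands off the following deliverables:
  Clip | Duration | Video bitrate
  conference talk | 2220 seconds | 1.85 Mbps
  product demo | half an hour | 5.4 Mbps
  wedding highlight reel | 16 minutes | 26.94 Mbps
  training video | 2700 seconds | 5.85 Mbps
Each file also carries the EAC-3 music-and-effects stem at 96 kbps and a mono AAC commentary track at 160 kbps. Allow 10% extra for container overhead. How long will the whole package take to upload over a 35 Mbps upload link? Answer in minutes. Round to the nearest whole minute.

30 minutes

Audio total: 96 + 160 = 256 kbps = 0.256 Mbps.
conference talk: 2.106 Mbps × 2220 s × 1.10 = 5142.9 Mb
product demo: 5.656 Mbps × 1800 s × 1.10 = 11198.9 Mb
wedding highlight reel: 27.196 Mbps × 960 s × 1.10 = 28719.0 Mb
training video: 6.106 Mbps × 2700 s × 1.10 = 18134.8 Mb
Total: 63195.5 Mb = 7899.4 MB.
At 35 Mbps: 63195.5 / 35 = 1806 s ≈ 30.1 minutes.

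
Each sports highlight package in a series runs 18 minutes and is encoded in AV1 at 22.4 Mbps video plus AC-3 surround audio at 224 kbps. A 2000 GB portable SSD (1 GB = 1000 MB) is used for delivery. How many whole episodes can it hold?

18 min = 1080 s
Audio: 224 kbps = 0.224 Mbps.
Total bitrate: 22.624 Mbps.
Per item: 22.624 Mbps × 1080 s = 24,434 Mb = 3,054 MB.
Capacity: 2000 GB = 16,000,000 Mb; 654.83 items → 654 complete.

654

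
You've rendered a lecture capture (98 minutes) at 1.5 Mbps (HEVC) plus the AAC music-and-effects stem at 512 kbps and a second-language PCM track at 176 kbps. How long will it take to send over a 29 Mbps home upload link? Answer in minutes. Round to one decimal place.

98 min = 5880 s
Audio total: 512 + 176 = 688 kbps = 0.688 Mbps.
Total bitrate: 2.188 Mbps.
File: 2.188 Mbps × 5880 s = 12865.4 Mb.
At 29 Mbps: 12865.4 / 29 = 443.6 s ≈ 7.39 minutes.

7.4 minutes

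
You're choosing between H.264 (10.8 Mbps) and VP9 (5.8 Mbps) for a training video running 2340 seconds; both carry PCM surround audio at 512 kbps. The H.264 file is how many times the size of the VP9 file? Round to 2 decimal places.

Audio: 512 kbps = 0.512 Mbps.
H.264: 11.312 Mbps × 2340 s = 26470.1 Mb = 3.309 GB.
VP9: 6.312 Mbps × 2340 s = 14770.1 Mb = 1.846 GB.
Ratio: 3.309 / 1.846 = 1.792.

1.79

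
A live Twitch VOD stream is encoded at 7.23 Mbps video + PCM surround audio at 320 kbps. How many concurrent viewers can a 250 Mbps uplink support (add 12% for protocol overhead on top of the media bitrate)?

29

Audio: 320 kbps = 0.320 Mbps.
Per-viewer media rate: 7.550 Mbps.
On the wire with 12% overhead: 8.456 Mbps.
250 Mbps = 250.0 Mbps; 250.0 / 8.456 = 29.56 → 29 viewers.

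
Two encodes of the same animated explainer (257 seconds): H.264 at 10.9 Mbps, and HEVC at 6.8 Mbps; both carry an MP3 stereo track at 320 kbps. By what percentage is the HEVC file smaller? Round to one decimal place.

Audio: 320 kbps = 0.320 Mbps.
H.264: 11.220 Mbps × 257 s = 2883.5 Mb = 360.442 MB.
HEVC: 7.120 Mbps × 257 s = 1829.8 Mb = 228.730 MB.
Reduction: (1 − 228.730/360.442) × 100 = 36.54%.

36.5%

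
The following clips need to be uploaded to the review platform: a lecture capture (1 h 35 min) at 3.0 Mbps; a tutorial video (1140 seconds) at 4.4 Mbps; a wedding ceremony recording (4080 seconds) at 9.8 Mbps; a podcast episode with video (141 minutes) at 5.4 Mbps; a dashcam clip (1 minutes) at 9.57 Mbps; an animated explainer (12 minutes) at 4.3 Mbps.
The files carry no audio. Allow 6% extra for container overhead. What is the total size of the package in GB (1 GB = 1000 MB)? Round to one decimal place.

lecture capture: 3.000 Mbps × 5700 s × 1.06 = 18126.0 Mb
tutorial video: 4.400 Mbps × 1140 s × 1.06 = 5317.0 Mb
wedding ceremony recording: 9.800 Mbps × 4080 s × 1.06 = 42383.0 Mb
podcast episode with video: 5.400 Mbps × 8460 s × 1.06 = 48425.0 Mb
dashcam clip: 9.570 Mbps × 60 s × 1.06 = 608.7 Mb
animated explainer: 4.300 Mbps × 720 s × 1.06 = 3281.8 Mb
Total: 118141.5 Mb = 14767.7 MB.
= 14.77 GB.

14.8 GB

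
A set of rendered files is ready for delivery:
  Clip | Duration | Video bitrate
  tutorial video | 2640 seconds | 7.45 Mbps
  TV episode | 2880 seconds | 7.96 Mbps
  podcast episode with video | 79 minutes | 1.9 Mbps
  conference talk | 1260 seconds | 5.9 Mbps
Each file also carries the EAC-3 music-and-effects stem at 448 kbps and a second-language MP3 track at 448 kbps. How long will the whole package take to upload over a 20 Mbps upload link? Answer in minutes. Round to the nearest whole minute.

Audio total: 448 + 448 = 896 kbps = 0.896 Mbps.
tutorial video: 8.346 Mbps × 2640 s = 22033.4 Mb
TV episode: 8.856 Mbps × 2880 s = 25505.3 Mb
podcast episode with video: 2.796 Mbps × 4740 s = 13253.0 Mb
conference talk: 6.796 Mbps × 1260 s = 8563.0 Mb
Total: 69354.7 Mb = 8669.3 MB.
At 20 Mbps: 69354.7 / 20 = 3468 s ≈ 57.8 minutes.

58 minutes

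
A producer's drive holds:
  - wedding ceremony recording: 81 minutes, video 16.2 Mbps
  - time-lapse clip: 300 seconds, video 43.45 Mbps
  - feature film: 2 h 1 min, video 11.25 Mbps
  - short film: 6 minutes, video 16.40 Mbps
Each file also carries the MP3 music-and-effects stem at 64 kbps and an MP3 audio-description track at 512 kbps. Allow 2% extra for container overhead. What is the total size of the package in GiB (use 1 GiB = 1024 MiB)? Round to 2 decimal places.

Audio total: 64 + 512 = 576 kbps = 0.576 Mbps.
wedding ceremony recording: 16.776 Mbps × 4860 s × 1.02 = 83162.0 Mb
time-lapse clip: 44.026 Mbps × 300 s × 1.02 = 13472.0 Mb
feature film: 11.826 Mbps × 7260 s × 1.02 = 87573.9 Mb
short film: 16.976 Mbps × 360 s × 1.02 = 6233.6 Mb
Total: 190441.4 Mb = 23805.2 MB.
= 22.17 GiB.

22.17 GiB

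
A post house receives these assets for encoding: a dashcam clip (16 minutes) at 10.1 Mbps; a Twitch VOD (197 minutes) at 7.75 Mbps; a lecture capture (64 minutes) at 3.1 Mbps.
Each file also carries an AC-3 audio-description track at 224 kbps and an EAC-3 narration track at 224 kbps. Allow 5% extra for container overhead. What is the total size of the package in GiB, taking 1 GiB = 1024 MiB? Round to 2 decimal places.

14.75 GiB

Audio total: 224 + 224 = 448 kbps = 0.448 Mbps.
dashcam clip: 10.548 Mbps × 960 s × 1.05 = 10632.4 Mb
Twitch VOD: 8.198 Mbps × 11820 s × 1.05 = 101745.4 Mb
lecture capture: 3.548 Mbps × 3840 s × 1.05 = 14305.5 Mb
Total: 126683.3 Mb = 15835.4 MB.
= 14.75 GiB.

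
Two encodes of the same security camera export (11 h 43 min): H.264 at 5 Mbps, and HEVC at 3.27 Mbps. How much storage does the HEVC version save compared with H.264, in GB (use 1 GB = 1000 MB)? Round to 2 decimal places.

9.12 GB

11 h 43 min = 703 min = 42180 s
H.264: 5.000 Mbps × 42180 s = 210900.0 Mb = 26.363 GB.
HEVC: 3.270 Mbps × 42180 s = 137928.6 Mb = 17.241 GB.
Saving: 26.363 − 17.241 = 9.121 GB.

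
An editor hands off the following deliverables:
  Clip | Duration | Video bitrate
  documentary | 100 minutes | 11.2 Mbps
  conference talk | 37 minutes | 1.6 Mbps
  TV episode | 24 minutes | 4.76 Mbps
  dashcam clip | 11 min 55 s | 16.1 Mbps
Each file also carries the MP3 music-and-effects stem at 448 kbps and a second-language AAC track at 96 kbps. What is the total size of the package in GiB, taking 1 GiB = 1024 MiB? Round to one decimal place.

Audio total: 448 + 96 = 544 kbps = 0.544 Mbps.
documentary: 11.744 Mbps × 6000 s = 70464.0 Mb
conference talk: 2.144 Mbps × 2220 s = 4759.7 Mb
TV episode: 5.304 Mbps × 1440 s = 7637.8 Mb
dashcam clip: 16.644 Mbps × 715 s = 11900.5 Mb
Total: 94761.9 Mb = 11845.2 MB.
= 11.03 GiB.

11.0 GiB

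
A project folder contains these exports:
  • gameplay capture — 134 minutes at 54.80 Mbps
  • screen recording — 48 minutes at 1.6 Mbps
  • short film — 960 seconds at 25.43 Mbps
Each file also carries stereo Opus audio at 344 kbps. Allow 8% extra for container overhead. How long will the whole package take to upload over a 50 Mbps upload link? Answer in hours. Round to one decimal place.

2.8 hours

Audio: 344 kbps = 0.344 Mbps.
gameplay capture: 55.144 Mbps × 8040 s × 1.08 = 478826.4 Mb
screen recording: 1.944 Mbps × 2880 s × 1.08 = 6046.6 Mb
short film: 25.774 Mbps × 960 s × 1.08 = 26722.5 Mb
Total: 511595.5 Mb = 63949.4 MB.
At 50 Mbps: 511595.5 / 50 = 10232 s ≈ 2.84 hours.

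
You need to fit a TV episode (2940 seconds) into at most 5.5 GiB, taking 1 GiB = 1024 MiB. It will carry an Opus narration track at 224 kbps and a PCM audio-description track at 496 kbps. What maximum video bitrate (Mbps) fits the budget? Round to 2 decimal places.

15.35 Mbps

Budget: 5.5 GiB = 47244.6 Mb.
Total bitrate budget: 47244.6 Mb / 2940 s = 16.070 Mbps.
Audio total: 224 + 496 = 720 kbps = 0.720 Mbps.
Video: 16.070 − 0.720 = 15.350 Mbps.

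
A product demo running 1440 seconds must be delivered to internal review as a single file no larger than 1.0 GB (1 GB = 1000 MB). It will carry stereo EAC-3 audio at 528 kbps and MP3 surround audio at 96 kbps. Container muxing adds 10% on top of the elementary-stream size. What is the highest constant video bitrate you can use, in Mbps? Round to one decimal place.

Budget: 1.0 GB = 8000.0 Mb.
Stream payload after overhead: 8000.0 / 1.10 = 7272.7 Mb.
Total bitrate budget: 7272.7 Mb / 1440 s = 5.051 Mbps.
Audio total: 528 + 96 = 624 kbps = 0.624 Mbps.
Video: 5.051 − 0.624 = 4.427 Mbps.

4.4 Mbps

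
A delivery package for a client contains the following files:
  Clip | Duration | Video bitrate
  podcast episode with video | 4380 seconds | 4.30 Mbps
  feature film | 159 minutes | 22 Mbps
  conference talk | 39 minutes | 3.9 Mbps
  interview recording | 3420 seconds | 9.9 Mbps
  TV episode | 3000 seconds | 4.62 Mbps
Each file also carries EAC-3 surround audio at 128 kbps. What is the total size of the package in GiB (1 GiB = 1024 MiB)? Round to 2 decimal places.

Audio: 128 kbps = 0.128 Mbps.
podcast episode with video: 4.428 Mbps × 4380 s = 19394.6 Mb
feature film: 22.128 Mbps × 9540 s = 211101.1 Mb
conference talk: 4.028 Mbps × 2340 s = 9425.5 Mb
interview recording: 10.028 Mbps × 3420 s = 34295.8 Mb
TV episode: 4.748 Mbps × 3000 s = 14244.0 Mb
Total: 288461.0 Mb = 36057.6 MB.
= 33.58 GiB.

33.58 GiB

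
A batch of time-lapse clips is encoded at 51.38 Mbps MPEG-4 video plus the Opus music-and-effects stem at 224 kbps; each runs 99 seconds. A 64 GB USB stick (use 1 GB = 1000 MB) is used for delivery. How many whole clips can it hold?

Audio: 224 kbps = 0.224 Mbps.
Total bitrate: 51.604 Mbps.
Per item: 51.604 Mbps × 99 s = 5,109 Mb = 638.6 MB.
Capacity: 64 GB = 512,000 Mb; 100.22 items → 100 complete.

100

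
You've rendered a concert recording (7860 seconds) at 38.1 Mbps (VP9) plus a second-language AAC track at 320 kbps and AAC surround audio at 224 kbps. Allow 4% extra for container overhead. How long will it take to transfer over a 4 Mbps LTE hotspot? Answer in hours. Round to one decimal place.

21.9 hours

Audio total: 320 + 224 = 544 kbps = 0.544 Mbps.
Total bitrate: 38.644 Mbps.
File: 38.644 Mbps × 7860 s = 303741.8 Mb.
With 4% container overhead: ×1.04. → 315891.5 Mb.
At 4 Mbps: 315891.5 / 4 = 78972.9 s ≈ 21.9 hours.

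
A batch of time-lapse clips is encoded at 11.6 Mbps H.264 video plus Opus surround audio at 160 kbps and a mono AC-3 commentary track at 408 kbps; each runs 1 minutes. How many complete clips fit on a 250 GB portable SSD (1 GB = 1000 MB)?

Audio total: 160 + 408 = 568 kbps = 0.568 Mbps.
Total bitrate: 12.168 Mbps.
Per item: 12.168 Mbps × 60 s = 730.1 Mb = 91.26 MB.
Capacity: 250 GB = 2,000,000 Mb; 2739.43 items → 2739 complete.

2739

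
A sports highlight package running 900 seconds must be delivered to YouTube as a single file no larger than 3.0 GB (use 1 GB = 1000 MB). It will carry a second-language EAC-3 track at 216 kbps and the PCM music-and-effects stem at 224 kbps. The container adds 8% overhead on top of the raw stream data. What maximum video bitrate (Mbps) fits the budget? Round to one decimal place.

Budget: 3.0 GB = 24000.0 Mb.
Stream payload after overhead: 24000.0 / 1.08 = 22222.2 Mb.
Total bitrate budget: 22222.2 Mb / 900 s = 24.691 Mbps.
Audio total: 216 + 224 = 440 kbps = 0.440 Mbps.
Video: 24.691 − 0.440 = 24.251 Mbps.

24.3 Mbps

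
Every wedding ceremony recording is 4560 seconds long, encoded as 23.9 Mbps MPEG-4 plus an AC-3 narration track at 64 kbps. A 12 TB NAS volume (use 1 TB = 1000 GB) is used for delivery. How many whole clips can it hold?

878

Audio: 64 kbps = 0.064 Mbps.
Total bitrate: 23.964 Mbps.
Per item: 23.964 Mbps × 4560 s = 109,276 Mb = 13,659 MB.
Capacity: 12 TB = 96,000,000 Mb; 878.51 items → 878 complete.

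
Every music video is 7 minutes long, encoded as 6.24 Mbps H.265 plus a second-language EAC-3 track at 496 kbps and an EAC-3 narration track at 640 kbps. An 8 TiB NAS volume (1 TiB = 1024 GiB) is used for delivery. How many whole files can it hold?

7 min = 420 s
Audio total: 496 + 640 = 1136 kbps = 1.136 Mbps.
Total bitrate: 7.376 Mbps.
Per item: 7.376 Mbps × 420 s = 3,098 Mb = 387.2 MB.
Capacity: 8 TiB = 70,368,744 Mb; 22714.84 items → 22714 complete.

22714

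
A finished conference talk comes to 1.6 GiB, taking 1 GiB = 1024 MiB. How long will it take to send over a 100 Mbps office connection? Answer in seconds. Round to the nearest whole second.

File: 1.6 GiB = 13743.9 Mb.
At 100 Mbps: 13743.9 / 100 = 137.4 s ≈ 137 seconds.

137 seconds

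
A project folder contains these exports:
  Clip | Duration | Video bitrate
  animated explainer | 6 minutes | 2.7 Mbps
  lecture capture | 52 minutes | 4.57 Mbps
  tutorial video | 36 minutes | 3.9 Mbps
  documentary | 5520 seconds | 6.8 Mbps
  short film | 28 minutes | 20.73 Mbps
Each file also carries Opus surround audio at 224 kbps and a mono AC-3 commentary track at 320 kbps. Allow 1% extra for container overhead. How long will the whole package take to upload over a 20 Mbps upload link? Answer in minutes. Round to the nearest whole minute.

Audio total: 224 + 320 = 544 kbps = 0.544 Mbps.
animated explainer: 3.244 Mbps × 360 s × 1.01 = 1179.5 Mb
lecture capture: 5.114 Mbps × 3120 s × 1.01 = 16115.2 Mb
tutorial video: 4.444 Mbps × 2160 s × 1.01 = 9695.0 Mb
documentary: 7.344 Mbps × 5520 s × 1.01 = 40944.3 Mb
short film: 21.274 Mbps × 1680 s × 1.01 = 36097.7 Mb
Total: 104031.8 Mb = 13004.0 MB.
At 20 Mbps: 104031.8 / 20 = 5202 s ≈ 86.7 minutes.

87 minutes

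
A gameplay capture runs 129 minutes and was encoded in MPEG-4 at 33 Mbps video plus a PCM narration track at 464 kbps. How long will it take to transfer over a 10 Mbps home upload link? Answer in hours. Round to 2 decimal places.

129 min = 7740 s
Audio: 464 kbps = 0.464 Mbps.
Total bitrate: 33.464 Mbps.
File: 33.464 Mbps × 7740 s = 259011.4 Mb.
At 10 Mbps: 259011.4 / 10 = 25901.1 s ≈ 7.19 hours.

7.19 hours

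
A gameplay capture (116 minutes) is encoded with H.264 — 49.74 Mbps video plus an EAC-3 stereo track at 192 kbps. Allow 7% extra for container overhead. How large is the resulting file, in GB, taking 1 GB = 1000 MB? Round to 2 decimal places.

116 min = 6960 s
Audio: 192 kbps = 0.192 Mbps.
Total bitrate: 49.74 + 0.192 = 49.932 Mbps.
Stream data: 49.932 Mbps × 6960 s = 347526.7 Mb.
With 7% container overhead: ×1.07.
371,854 Mb ÷ 8 = 46,482 MB → 46.48 GB.

46.48 GB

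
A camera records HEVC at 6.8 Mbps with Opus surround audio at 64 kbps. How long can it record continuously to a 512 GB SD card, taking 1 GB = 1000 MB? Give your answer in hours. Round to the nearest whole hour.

166 hours

Audio: 64 kbps = 0.064 Mbps.
Total bitrate: 6.8 + 0.064 = 6.864 Mbps.
Capacity: 512 GB = 4,096,000 Mb.
Recording time: 4,096,000 / 6.864 = 596,737 s ≈ 166 hours.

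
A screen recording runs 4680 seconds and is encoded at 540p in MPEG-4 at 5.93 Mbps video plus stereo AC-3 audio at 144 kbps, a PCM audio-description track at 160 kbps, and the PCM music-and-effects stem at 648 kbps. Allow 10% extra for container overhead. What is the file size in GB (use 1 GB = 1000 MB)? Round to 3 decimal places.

4.429 GB

Audio total: 144 + 160 + 648 = 952 kbps = 0.952 Mbps.
Total bitrate: 5.93 + 0.952 = 6.882 Mbps.
Stream data: 6.882 Mbps × 4680 s = 32207.8 Mb.
With 10% container overhead: ×1.10.
35,429 Mb ÷ 8 = 4,429 MB → 4.429 GB.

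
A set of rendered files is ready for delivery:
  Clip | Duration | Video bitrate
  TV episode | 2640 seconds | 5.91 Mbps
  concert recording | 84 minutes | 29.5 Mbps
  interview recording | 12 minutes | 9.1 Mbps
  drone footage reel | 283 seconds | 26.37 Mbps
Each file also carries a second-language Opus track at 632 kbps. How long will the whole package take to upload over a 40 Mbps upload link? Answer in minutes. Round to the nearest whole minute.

Audio: 632 kbps = 0.632 Mbps.
TV episode: 6.542 Mbps × 2640 s = 17270.9 Mb
concert recording: 30.132 Mbps × 5040 s = 151865.3 Mb
interview recording: 9.732 Mbps × 720 s = 7007.0 Mb
drone footage reel: 27.002 Mbps × 283 s = 7641.6 Mb
Total: 183784.8 Mb = 22973.1 MB.
At 40 Mbps: 183784.8 / 40 = 4595 s ≈ 76.6 minutes.

77 minutes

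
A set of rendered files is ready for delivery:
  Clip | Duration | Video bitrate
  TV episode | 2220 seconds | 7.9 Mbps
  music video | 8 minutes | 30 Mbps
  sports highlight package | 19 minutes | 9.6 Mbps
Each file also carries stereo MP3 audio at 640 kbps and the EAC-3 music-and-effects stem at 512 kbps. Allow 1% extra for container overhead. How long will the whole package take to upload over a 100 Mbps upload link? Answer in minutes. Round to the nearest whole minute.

8 minutes

Audio total: 640 + 512 = 1152 kbps = 1.152 Mbps.
TV episode: 9.052 Mbps × 2220 s × 1.01 = 20296.4 Mb
music video: 31.152 Mbps × 480 s × 1.01 = 15102.5 Mb
sports highlight package: 10.752 Mbps × 1140 s × 1.01 = 12379.9 Mb
Total: 47778.7 Mb = 5972.3 MB.
At 100 Mbps: 47778.7 / 100 = 478 s ≈ 7.96 minutes.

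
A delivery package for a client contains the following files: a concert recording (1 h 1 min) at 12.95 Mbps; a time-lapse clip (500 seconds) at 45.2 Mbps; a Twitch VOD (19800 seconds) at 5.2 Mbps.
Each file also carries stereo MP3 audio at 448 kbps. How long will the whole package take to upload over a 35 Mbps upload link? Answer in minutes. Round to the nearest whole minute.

Audio: 448 kbps = 0.448 Mbps.
concert recording: 13.398 Mbps × 3660 s = 49036.7 Mb
time-lapse clip: 45.648 Mbps × 500 s = 22824.0 Mb
Twitch VOD: 5.648 Mbps × 19800 s = 111830.4 Mb
Total: 183691.1 Mb = 22961.4 MB.
At 35 Mbps: 183691.1 / 35 = 5248 s ≈ 87.5 minutes.

87 minutes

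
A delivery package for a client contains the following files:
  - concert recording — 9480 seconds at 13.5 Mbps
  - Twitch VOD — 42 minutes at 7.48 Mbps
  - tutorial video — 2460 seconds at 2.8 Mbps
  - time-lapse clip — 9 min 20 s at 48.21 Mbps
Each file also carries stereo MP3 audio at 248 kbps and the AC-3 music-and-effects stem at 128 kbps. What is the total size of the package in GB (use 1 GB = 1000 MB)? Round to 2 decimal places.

Audio total: 248 + 128 = 376 kbps = 0.376 Mbps.
concert recording: 13.876 Mbps × 9480 s = 131544.5 Mb
Twitch VOD: 7.856 Mbps × 2520 s = 19797.1 Mb
tutorial video: 3.176 Mbps × 2460 s = 7813.0 Mb
time-lapse clip: 48.586 Mbps × 560 s = 27208.2 Mb
Total: 186362.7 Mb = 23295.3 MB.
= 23.30 GB.

23.30 GB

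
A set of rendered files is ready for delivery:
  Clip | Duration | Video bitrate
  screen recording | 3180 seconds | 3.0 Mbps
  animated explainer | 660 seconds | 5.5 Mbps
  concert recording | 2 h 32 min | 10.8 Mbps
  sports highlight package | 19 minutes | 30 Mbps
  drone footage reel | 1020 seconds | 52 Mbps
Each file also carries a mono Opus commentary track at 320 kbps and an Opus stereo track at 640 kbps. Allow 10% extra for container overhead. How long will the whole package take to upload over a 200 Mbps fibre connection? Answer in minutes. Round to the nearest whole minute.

20 minutes

Audio total: 320 + 640 = 960 kbps = 0.960 Mbps.
screen recording: 3.960 Mbps × 3180 s × 1.10 = 13852.1 Mb
animated explainer: 6.460 Mbps × 660 s × 1.10 = 4690.0 Mb
concert recording: 11.760 Mbps × 9120 s × 1.10 = 117976.3 Mb
sports highlight package: 30.960 Mbps × 1140 s × 1.10 = 38823.8 Mb
drone footage reel: 52.960 Mbps × 1020 s × 1.10 = 59421.1 Mb
Total: 234763.3 Mb = 29345.4 MB.
At 200 Mbps: 234763.3 / 200 = 1174 s ≈ 19.6 minutes.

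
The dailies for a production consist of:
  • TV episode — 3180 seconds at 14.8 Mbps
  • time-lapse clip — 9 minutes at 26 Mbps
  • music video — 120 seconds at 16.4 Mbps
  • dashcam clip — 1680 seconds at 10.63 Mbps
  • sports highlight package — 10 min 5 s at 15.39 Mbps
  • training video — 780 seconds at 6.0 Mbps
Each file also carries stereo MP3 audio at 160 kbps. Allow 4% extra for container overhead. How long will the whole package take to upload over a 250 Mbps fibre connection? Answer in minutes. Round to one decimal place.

6.7 minutes

Audio: 160 kbps = 0.160 Mbps.
TV episode: 14.960 Mbps × 3180 s × 1.04 = 49475.7 Mb
time-lapse clip: 26.160 Mbps × 540 s × 1.04 = 14691.5 Mb
music video: 16.560 Mbps × 120 s × 1.04 = 2066.7 Mb
dashcam clip: 10.790 Mbps × 1680 s × 1.04 = 18852.3 Mb
sports highlight package: 15.550 Mbps × 605 s × 1.04 = 9784.1 Mb
training video: 6.160 Mbps × 780 s × 1.04 = 4997.0 Mb
Total: 99867.2 Mb = 12483.4 MB.
At 250 Mbps: 99867.2 / 250 = 399 s ≈ 6.66 minutes.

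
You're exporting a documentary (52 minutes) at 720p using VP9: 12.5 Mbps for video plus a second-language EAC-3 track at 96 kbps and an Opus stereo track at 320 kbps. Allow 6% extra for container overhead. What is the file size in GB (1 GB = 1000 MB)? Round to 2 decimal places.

5.34 GB

52 min = 3120 s
Audio total: 96 + 320 = 416 kbps = 0.416 Mbps.
Total bitrate: 12.5 + 0.416 = 12.916 Mbps.
Stream data: 12.916 Mbps × 3120 s = 40297.9 Mb.
With 6% container overhead: ×1.06.
42,716 Mb ÷ 8 = 5,339 MB → 5.339 GB.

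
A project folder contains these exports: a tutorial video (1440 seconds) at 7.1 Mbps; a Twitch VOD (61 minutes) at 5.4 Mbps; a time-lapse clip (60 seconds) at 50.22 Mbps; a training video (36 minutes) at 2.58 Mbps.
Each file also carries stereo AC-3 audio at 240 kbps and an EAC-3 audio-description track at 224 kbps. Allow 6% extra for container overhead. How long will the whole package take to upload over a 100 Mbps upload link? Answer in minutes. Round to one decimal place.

7.4 minutes

Audio total: 240 + 224 = 464 kbps = 0.464 Mbps.
tutorial video: 7.564 Mbps × 1440 s × 1.06 = 11545.7 Mb
Twitch VOD: 5.864 Mbps × 3660 s × 1.06 = 22750.0 Mb
time-lapse clip: 50.684 Mbps × 60 s × 1.06 = 3223.5 Mb
training video: 3.044 Mbps × 2160 s × 1.06 = 6969.5 Mb
Total: 44488.7 Mb = 5561.1 MB.
At 100 Mbps: 44488.7 / 100 = 445 s ≈ 7.41 minutes.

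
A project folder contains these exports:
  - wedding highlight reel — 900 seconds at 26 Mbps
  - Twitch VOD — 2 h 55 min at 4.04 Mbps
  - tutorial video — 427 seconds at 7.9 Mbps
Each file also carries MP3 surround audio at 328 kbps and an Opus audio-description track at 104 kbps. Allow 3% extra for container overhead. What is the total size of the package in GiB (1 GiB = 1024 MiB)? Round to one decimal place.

8.9 GiB

Audio total: 328 + 104 = 432 kbps = 0.432 Mbps.
wedding highlight reel: 26.432 Mbps × 900 s × 1.03 = 24502.5 Mb
Twitch VOD: 4.472 Mbps × 10500 s × 1.03 = 48364.7 Mb
tutorial video: 8.332 Mbps × 427 s × 1.03 = 3664.5 Mb
Total: 76531.6 Mb = 9566.5 MB.
= 8.909 GiB.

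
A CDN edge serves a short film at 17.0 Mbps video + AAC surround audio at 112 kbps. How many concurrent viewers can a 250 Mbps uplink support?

Audio: 112 kbps = 0.112 Mbps.
Per-viewer media rate: 17.112 Mbps.
250 Mbps = 250.0 Mbps; 250.0 / 17.112 = 14.61 → 14 viewers.

14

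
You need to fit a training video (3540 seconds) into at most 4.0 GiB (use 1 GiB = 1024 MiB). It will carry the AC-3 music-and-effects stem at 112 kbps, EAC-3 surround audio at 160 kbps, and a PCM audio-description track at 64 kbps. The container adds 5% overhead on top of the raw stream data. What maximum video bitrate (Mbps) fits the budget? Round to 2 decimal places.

8.91 Mbps

Budget: 4.0 GiB = 34359.7 Mb.
Stream payload after overhead: 34359.7 / 1.05 = 32723.6 Mb.
Total bitrate budget: 32723.6 Mb / 3540 s = 9.244 Mbps.
Audio total: 112 + 160 + 64 = 336 kbps = 0.336 Mbps.
Video: 9.244 − 0.336 = 8.908 Mbps.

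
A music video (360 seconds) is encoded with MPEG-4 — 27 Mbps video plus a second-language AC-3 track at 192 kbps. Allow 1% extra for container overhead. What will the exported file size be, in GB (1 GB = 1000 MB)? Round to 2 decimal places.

1.24 GB

Audio: 192 kbps = 0.192 Mbps.
Total bitrate: 27 + 0.192 = 27.192 Mbps.
Stream data: 27.192 Mbps × 360 s = 9789.1 Mb.
With 1% container overhead: ×1.01.
9,887 Mb ÷ 8 = 1,236 MB → 1.236 GB.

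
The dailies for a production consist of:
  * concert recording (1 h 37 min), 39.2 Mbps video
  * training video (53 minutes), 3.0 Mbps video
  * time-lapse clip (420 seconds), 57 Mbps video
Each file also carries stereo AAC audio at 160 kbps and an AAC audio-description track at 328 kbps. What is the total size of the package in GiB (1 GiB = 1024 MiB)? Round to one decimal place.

31.0 GiB

Audio total: 160 + 328 = 488 kbps = 0.488 Mbps.
concert recording: 39.688 Mbps × 5820 s = 230984.2 Mb
training video: 3.488 Mbps × 3180 s = 11091.8 Mb
time-lapse clip: 57.488 Mbps × 420 s = 24145.0 Mb
Total: 266221.0 Mb = 33277.6 MB.
= 30.99 GiB.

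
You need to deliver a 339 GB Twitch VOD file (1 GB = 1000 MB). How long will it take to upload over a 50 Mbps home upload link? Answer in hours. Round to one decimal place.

File: 339 GB = 2712000.0 Mb.
At 50 Mbps: 2712000.0 / 50 = 54240.0 s ≈ 15.1 hours.

15.1 hours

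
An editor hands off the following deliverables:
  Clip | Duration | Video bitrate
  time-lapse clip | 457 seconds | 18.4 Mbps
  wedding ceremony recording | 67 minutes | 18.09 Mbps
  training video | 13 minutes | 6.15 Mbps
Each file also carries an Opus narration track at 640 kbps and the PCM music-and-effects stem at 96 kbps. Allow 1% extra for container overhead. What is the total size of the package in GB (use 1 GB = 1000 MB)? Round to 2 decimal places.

Audio total: 640 + 96 = 736 kbps = 0.736 Mbps.
time-lapse clip: 19.136 Mbps × 457 s × 1.01 = 8832.6 Mb
wedding ceremony recording: 18.826 Mbps × 4020 s × 1.01 = 76437.3 Mb
training video: 6.886 Mbps × 780 s × 1.01 = 5424.8 Mb
Total: 90694.7 Mb = 11336.8 MB.
= 11.34 GB.

11.34 GB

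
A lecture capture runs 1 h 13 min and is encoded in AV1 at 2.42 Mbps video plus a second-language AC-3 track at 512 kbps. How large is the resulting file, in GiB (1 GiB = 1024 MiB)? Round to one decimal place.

1.5 GiB

1 h 13 min = 73 min = 4380 s
Audio: 512 kbps = 0.512 Mbps.
Total bitrate: 2.42 + 0.512 = 2.932 Mbps.
Stream data: 2.932 Mbps × 4380 s = 12842.2 Mb.
12,842 Mb = 1,605,270,000 bytes ÷ 1,073,741,824 = 1.495 GiB.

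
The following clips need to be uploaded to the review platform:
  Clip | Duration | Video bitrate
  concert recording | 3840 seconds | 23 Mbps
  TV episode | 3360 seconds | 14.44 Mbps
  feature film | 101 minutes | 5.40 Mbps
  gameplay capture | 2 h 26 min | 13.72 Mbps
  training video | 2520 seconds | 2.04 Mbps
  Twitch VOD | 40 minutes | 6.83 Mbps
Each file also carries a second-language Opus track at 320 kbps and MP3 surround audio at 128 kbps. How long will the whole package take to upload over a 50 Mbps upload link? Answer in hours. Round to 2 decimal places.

1.80 hours

Audio total: 320 + 128 = 448 kbps = 0.448 Mbps.
concert recording: 23.448 Mbps × 3840 s = 90040.3 Mb
TV episode: 14.888 Mbps × 3360 s = 50023.7 Mb
feature film: 5.848 Mbps × 6060 s = 35438.9 Mb
gameplay capture: 14.168 Mbps × 8760 s = 124111.7 Mb
training video: 2.488 Mbps × 2520 s = 6269.8 Mb
Twitch VOD: 7.278 Mbps × 2400 s = 17467.2 Mb
Total: 323351.5 Mb = 40418.9 MB.
At 50 Mbps: 323351.5 / 50 = 6467 s ≈ 1.8 hours.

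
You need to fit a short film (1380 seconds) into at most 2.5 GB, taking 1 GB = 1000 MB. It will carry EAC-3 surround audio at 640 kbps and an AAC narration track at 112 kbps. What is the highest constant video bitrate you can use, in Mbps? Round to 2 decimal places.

Budget: 2.5 GB = 20000.0 Mb.
Total bitrate budget: 20000.0 Mb / 1380 s = 14.493 Mbps.
Audio total: 640 + 112 = 752 kbps = 0.752 Mbps.
Video: 14.493 − 0.752 = 13.741 Mbps.

13.74 Mbps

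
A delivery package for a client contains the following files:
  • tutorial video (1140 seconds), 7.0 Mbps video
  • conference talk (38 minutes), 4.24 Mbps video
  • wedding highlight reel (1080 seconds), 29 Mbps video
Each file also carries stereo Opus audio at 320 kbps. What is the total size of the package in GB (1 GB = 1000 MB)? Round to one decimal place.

6.3 GB

Audio: 320 kbps = 0.320 Mbps.
tutorial video: 7.320 Mbps × 1140 s = 8344.8 Mb
conference talk: 4.560 Mbps × 2280 s = 10396.8 Mb
wedding highlight reel: 29.320 Mbps × 1080 s = 31665.6 Mb
Total: 50407.2 Mb = 6300.9 MB.
= 6.301 GB.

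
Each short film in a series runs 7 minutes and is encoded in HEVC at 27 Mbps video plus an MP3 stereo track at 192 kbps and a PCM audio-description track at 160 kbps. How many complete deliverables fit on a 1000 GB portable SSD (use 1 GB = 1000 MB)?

7 min = 420 s
Audio total: 192 + 160 = 352 kbps = 0.352 Mbps.
Total bitrate: 27.352 Mbps.
Per item: 27.352 Mbps × 420 s = 11,488 Mb = 1,436 MB.
Capacity: 1000 GB = 8,000,000 Mb; 696.39 items → 696 complete.

696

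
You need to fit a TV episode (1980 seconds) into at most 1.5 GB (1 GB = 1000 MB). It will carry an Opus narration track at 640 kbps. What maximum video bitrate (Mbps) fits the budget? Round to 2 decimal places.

Budget: 1.5 GB = 12000.0 Mb.
Total bitrate budget: 12000.0 Mb / 1980 s = 6.061 Mbps.
Audio: 640 kbps = 0.640 Mbps.
Video: 6.061 − 0.640 = 5.421 Mbps.

5.42 Mbps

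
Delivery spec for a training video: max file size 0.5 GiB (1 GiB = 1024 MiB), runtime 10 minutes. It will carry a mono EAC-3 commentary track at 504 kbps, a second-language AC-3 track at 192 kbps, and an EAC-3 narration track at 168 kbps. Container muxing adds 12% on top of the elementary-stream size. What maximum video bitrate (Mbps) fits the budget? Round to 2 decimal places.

Budget: 0.5 GiB = 4295.0 Mb.
Stream payload after overhead: 4295.0 / 1.12 = 3834.8 Mb.
10 min = 600 s
Total bitrate budget: 3834.8 Mb / 600 s = 6.391 Mbps.
Audio total: 504 + 192 + 168 = 864 kbps = 0.864 Mbps.
Video: 6.391 − 0.864 = 5.527 Mbps.

5.53 Mbps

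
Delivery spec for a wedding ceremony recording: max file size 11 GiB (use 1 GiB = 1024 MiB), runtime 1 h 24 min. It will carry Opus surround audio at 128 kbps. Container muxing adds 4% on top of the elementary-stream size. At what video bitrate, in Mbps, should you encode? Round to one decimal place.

17.9 Mbps

Budget: 11 GiB = 94489.3 Mb.
Stream payload after overhead: 94489.3 / 1.04 = 90855.1 Mb.
1 h 24 min = 84 min = 5040 s
Total bitrate budget: 90855.1 Mb / 5040 s = 18.027 Mbps.
Audio: 128 kbps = 0.128 Mbps.
Video: 18.027 − 0.128 = 17.899 Mbps.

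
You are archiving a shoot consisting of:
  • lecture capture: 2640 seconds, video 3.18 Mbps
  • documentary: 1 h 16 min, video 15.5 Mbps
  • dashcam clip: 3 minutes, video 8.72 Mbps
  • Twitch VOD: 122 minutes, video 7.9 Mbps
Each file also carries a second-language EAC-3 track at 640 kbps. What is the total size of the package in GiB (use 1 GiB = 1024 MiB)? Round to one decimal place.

17.2 GiB

Audio: 640 kbps = 0.640 Mbps.
lecture capture: 3.820 Mbps × 2640 s = 10084.8 Mb
documentary: 16.140 Mbps × 4560 s = 73598.4 Mb
dashcam clip: 9.360 Mbps × 180 s = 1684.8 Mb
Twitch VOD: 8.540 Mbps × 7320 s = 62512.8 Mb
Total: 147880.8 Mb = 18485.1 MB.
= 17.22 GiB.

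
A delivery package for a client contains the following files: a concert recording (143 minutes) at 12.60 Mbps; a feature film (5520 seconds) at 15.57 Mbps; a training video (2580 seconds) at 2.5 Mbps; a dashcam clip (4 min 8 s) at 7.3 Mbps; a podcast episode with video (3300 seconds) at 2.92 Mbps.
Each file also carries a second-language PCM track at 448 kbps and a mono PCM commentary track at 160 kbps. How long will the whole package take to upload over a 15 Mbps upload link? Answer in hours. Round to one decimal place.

Audio total: 448 + 160 = 608 kbps = 0.608 Mbps.
concert recording: 13.208 Mbps × 8580 s = 113324.6 Mb
feature film: 16.178 Mbps × 5520 s = 89302.6 Mb
training video: 3.108 Mbps × 2580 s = 8018.6 Mb
dashcam clip: 7.908 Mbps × 248 s = 1961.2 Mb
podcast episode with video: 3.528 Mbps × 3300 s = 11642.4 Mb
Total: 224249.4 Mb = 28031.2 MB.
At 15 Mbps: 224249.4 / 15 = 14950 s ≈ 4.15 hours.

4.2 hours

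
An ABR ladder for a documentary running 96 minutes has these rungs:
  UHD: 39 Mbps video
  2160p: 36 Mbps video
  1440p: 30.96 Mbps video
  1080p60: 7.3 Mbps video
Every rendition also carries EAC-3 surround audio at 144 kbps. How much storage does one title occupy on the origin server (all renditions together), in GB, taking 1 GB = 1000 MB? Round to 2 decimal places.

96 min = 5760 s
Audio: 144 kbps = 0.144 Mbps.
Sum of rendition bitrates: (39+0.144) + (36+0.144) + (30.96+0.144) + (7.3+0.144) = 113.836 Mbps.
× 5760 s = 655,695 Mb = 81,962 MB = 81.96 GB.

81.96 GB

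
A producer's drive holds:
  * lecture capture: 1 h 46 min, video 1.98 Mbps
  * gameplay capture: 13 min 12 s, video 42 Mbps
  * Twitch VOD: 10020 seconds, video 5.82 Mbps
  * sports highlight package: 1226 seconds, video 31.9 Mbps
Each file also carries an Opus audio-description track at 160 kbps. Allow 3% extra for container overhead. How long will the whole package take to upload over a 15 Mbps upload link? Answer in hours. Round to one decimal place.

2.8 hours

Audio: 160 kbps = 0.160 Mbps.
lecture capture: 2.140 Mbps × 6360 s × 1.03 = 14018.7 Mb
gameplay capture: 42.160 Mbps × 792 s × 1.03 = 34392.4 Mb
Twitch VOD: 5.980 Mbps × 10020 s × 1.03 = 61717.2 Mb
sports highlight package: 32.060 Mbps × 1226 s × 1.03 = 40484.7 Mb
Total: 150613.1 Mb = 18826.6 MB.
At 15 Mbps: 150613.1 / 15 = 10041 s ≈ 2.79 hours.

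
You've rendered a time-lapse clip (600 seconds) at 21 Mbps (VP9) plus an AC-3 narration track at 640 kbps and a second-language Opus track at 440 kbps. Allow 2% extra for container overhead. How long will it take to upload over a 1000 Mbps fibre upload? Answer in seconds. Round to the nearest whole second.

14 seconds

Audio total: 640 + 440 = 1080 kbps = 1.080 Mbps.
Total bitrate: 22.080 Mbps.
File: 22.080 Mbps × 600 s = 13248.0 Mb.
With 2% container overhead: ×1.02. → 13513.0 Mb.
At 1000 Mbps: 13513.0 / 1000 = 13.5 s ≈ 13.5 seconds.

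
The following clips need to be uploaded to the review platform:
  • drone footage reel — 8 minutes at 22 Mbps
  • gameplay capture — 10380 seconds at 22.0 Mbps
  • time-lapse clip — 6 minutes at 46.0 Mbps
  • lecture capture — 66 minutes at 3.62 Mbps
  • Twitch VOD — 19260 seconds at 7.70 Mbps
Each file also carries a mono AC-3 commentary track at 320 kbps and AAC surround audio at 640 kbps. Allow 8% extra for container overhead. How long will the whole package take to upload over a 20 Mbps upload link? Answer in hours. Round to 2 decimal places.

6.77 hours

Audio total: 320 + 640 = 960 kbps = 0.960 Mbps.
drone footage reel: 22.960 Mbps × 480 s × 1.08 = 11902.5 Mb
gameplay capture: 22.960 Mbps × 10380 s × 1.08 = 257390.8 Mb
time-lapse clip: 46.960 Mbps × 360 s × 1.08 = 18258.0 Mb
lecture capture: 4.580 Mbps × 3960 s × 1.08 = 19587.7 Mb
Twitch VOD: 8.660 Mbps × 19260 s × 1.08 = 180134.9 Mb
Total: 487274.0 Mb = 60909.2 MB.
At 20 Mbps: 487274.0 / 20 = 24364 s ≈ 6.77 hours.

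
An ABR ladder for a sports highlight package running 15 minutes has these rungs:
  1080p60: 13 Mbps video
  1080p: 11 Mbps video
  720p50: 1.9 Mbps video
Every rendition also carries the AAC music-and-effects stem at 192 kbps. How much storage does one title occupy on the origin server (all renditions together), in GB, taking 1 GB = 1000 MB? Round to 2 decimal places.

2.98 GB

15 min = 900 s
Audio: 192 kbps = 0.192 Mbps.
Sum of rendition bitrates: (13+0.192) + (11+0.192) + (1.9+0.192) = 26.476 Mbps.
× 900 s = 23,828 Mb = 2,979 MB = 2.979 GB.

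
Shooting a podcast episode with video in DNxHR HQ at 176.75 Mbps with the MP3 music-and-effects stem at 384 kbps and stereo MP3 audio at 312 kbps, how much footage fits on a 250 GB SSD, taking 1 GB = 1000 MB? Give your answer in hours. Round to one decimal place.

3.1 hours

Audio total: 384 + 312 = 696 kbps = 0.696 Mbps.
Total bitrate: 176.75 + 0.696 = 177.446 Mbps.
Capacity: 250 GB = 2,000,000 Mb.
Recording time: 2,000,000 / 177.446 = 11,271 s ≈ 3.13 hours.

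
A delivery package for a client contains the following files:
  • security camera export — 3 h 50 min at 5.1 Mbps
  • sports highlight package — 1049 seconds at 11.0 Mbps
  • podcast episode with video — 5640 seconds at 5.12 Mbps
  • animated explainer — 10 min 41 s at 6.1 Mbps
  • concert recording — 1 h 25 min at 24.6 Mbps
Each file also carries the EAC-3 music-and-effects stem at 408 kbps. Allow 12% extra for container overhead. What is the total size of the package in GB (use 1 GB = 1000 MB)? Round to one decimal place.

Audio: 408 kbps = 0.408 Mbps.
security camera export: 5.508 Mbps × 13800 s × 1.12 = 85131.6 Mb
sports highlight package: 11.408 Mbps × 1049 s × 1.12 = 13403.0 Mb
podcast episode with video: 5.528 Mbps × 5640 s × 1.12 = 34919.3 Mb
animated explainer: 6.508 Mbps × 641 s × 1.12 = 4672.2 Mb
concert recording: 25.008 Mbps × 5100 s × 1.12 = 142845.7 Mb
Total: 280971.9 Mb = 35121.5 MB.
= 35.12 GB.

35.1 GB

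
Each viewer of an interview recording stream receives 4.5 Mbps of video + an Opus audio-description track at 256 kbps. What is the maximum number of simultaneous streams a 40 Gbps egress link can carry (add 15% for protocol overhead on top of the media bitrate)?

Audio: 256 kbps = 0.256 Mbps.
Per-viewer media rate: 4.756 Mbps.
On the wire with 15% overhead: 5.469 Mbps.
40 Gbps = 40,000 Mbps; 40,000 / 5.469 = 7313.42 → 7313 viewers.

7313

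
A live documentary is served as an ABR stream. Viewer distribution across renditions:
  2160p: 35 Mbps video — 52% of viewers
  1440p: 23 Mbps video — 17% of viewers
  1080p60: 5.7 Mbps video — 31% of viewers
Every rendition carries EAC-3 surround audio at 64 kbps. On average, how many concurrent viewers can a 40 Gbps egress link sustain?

Audio: 64 kbps = 0.064 Mbps.
Average per-viewer bitrate: 0.52×35.064 + 0.17×23.064 + 0.31×5.764 = 23.941 Mbps.
40 Gbps = 40,000 Mbps; 40,000 / 23.941 = 1670.77 → 1670.

1670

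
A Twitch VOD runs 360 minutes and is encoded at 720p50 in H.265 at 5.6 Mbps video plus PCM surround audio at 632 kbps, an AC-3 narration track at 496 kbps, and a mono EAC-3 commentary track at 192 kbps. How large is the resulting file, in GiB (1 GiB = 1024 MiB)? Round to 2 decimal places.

360 min = 21600 s
Audio total: 632 + 496 + 192 = 1320 kbps = 1.320 Mbps.
Total bitrate: 5.6 + 1.320 = 6.920 Mbps.
Stream data: 6.920 Mbps × 21600 s = 149472.0 Mb.
149,472 Mb = 18,684,000,000 bytes ÷ 1,073,741,824 = 17.40 GiB.

17.40 GiB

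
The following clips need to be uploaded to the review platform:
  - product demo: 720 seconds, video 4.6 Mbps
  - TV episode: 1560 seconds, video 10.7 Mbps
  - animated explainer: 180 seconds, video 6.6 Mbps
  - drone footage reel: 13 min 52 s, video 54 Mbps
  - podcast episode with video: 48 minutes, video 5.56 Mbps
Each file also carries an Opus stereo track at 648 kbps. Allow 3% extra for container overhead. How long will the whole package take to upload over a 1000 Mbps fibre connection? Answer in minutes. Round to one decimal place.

1.5 minutes

Audio: 648 kbps = 0.648 Mbps.
product demo: 5.248 Mbps × 720 s × 1.03 = 3891.9 Mb
TV episode: 11.348 Mbps × 1560 s × 1.03 = 18234.0 Mb
animated explainer: 7.248 Mbps × 180 s × 1.03 = 1343.8 Mb
drone footage reel: 54.648 Mbps × 832 s × 1.03 = 46831.2 Mb
podcast episode with video: 6.208 Mbps × 2880 s × 1.03 = 18415.4 Mb
Total: 88716.2 Mb = 11089.5 MB.
At 1000 Mbps: 88716.2 / 1000 = 89 s ≈ 1.48 minutes.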